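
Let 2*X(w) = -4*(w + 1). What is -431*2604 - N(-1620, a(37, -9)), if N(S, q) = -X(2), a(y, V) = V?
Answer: -1122330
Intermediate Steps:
X(w) = -2 - 2*w (X(w) = (-4*(w + 1))/2 = (-4*(1 + w))/2 = (-4 - 4*w)/2 = -2 - 2*w)
N(S, q) = 6 (N(S, q) = -(-2 - 2*2) = -(-2 - 4) = -1*(-6) = 6)
-431*2604 - N(-1620, a(37, -9)) = -431*2604 - 1*6 = -1122324 - 6 = -1122330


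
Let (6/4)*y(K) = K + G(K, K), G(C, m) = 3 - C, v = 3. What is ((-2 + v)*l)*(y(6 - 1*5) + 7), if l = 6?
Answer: 54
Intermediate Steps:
y(K) = 2 (y(K) = 2*(K + (3 - K))/3 = (⅔)*3 = 2)
((-2 + v)*l)*(y(6 - 1*5) + 7) = ((-2 + 3)*6)*(2 + 7) = (1*6)*9 = 6*9 = 54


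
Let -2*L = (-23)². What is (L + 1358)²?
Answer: 4782969/4 ≈ 1.1957e+6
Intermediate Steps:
L = -529/2 (L = -½*(-23)² = -½*529 = -529/2 ≈ -264.50)
(L + 1358)² = (-529/2 + 1358)² = (2187/2)² = 4782969/4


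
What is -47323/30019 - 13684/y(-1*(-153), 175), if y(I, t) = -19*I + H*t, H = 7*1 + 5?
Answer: 372590335/24225333 ≈ 15.380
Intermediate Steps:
H = 12 (H = 7 + 5 = 12)
y(I, t) = -19*I + 12*t
-47323/30019 - 13684/y(-1*(-153), 175) = -47323/30019 - 13684/(-(-19)*(-153) + 12*175) = -47323*1/30019 - 13684/(-19*153 + 2100) = -47323/30019 - 13684/(-2907 + 2100) = -47323/30019 - 13684/(-807) = -47323/30019 - 13684*(-1/807) = -47323/30019 + 13684/807 = 372590335/24225333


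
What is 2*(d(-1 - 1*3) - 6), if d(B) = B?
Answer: -20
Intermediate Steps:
2*(d(-1 - 1*3) - 6) = 2*((-1 - 1*3) - 6) = 2*((-1 - 3) - 6) = 2*(-4 - 6) = 2*(-10) = -20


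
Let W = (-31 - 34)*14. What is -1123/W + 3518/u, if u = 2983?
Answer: 6551289/2714530 ≈ 2.4134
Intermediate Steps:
W = -910 (W = -65*14 = -910)
-1123/W + 3518/u = -1123/(-910) + 3518/2983 = -1123*(-1/910) + 3518*(1/2983) = 1123/910 + 3518/2983 = 6551289/2714530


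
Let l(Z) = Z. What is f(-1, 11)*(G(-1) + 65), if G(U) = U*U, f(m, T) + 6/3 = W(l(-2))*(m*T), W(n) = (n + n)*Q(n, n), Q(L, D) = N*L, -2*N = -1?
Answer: -3036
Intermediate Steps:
N = ½ (N = -½*(-1) = ½ ≈ 0.50000)
Q(L, D) = L/2
W(n) = n² (W(n) = (n + n)*(n/2) = (2*n)*(n/2) = n²)
f(m, T) = -2 + 4*T*m (f(m, T) = -2 + (-2)²*(m*T) = -2 + 4*(T*m) = -2 + 4*T*m)
G(U) = U²
f(-1, 11)*(G(-1) + 65) = (-2 + 4*11*(-1))*((-1)² + 65) = (-2 - 44)*(1 + 65) = -46*66 = -3036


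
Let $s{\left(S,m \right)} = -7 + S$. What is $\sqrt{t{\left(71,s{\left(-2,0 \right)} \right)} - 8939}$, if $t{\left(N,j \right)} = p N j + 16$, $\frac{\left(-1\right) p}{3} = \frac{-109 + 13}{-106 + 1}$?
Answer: $\frac{i \sqrt{8783635}}{35} \approx 84.678 i$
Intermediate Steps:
$p = - \frac{96}{35}$ ($p = - 3 \frac{-109 + 13}{-106 + 1} = - 3 \left(- \frac{96}{-105}\right) = - 3 \left(\left(-96\right) \left(- \frac{1}{105}\right)\right) = \left(-3\right) \frac{32}{35} = - \frac{96}{35} \approx -2.7429$)
$t{\left(N,j \right)} = 16 - \frac{96 N j}{35}$ ($t{\left(N,j \right)} = - \frac{96 N}{35} j + 16 = - \frac{96 N j}{35} + 16 = 16 - \frac{96 N j}{35}$)
$\sqrt{t{\left(71,s{\left(-2,0 \right)} \right)} - 8939} = \sqrt{\left(16 - \frac{6816 \left(-7 - 2\right)}{35}\right) - 8939} = \sqrt{\left(16 - \frac{6816}{35} \left(-9\right)\right) - 8939} = \sqrt{\left(16 + \frac{61344}{35}\right) - 8939} = \sqrt{\frac{61904}{35} - 8939} = \sqrt{- \frac{250961}{35}} = \frac{i \sqrt{8783635}}{35}$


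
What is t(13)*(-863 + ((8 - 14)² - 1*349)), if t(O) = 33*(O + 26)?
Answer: -1513512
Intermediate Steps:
t(O) = 858 + 33*O (t(O) = 33*(26 + O) = 858 + 33*O)
t(13)*(-863 + ((8 - 14)² - 1*349)) = (858 + 33*13)*(-863 + ((8 - 14)² - 1*349)) = (858 + 429)*(-863 + ((-6)² - 349)) = 1287*(-863 + (36 - 349)) = 1287*(-863 - 313) = 1287*(-1176) = -1513512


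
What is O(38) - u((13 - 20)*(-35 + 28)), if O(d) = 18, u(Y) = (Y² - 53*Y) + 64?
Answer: 150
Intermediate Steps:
u(Y) = 64 + Y² - 53*Y
O(38) - u((13 - 20)*(-35 + 28)) = 18 - (64 + ((13 - 20)*(-35 + 28))² - 53*(13 - 20)*(-35 + 28)) = 18 - (64 + (-7*(-7))² - (-371)*(-7)) = 18 - (64 + 49² - 53*49) = 18 - (64 + 2401 - 2597) = 18 - 1*(-132) = 18 + 132 = 150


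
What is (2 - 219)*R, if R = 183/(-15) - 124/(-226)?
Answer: 1428511/565 ≈ 2528.3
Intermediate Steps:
R = -6583/565 (R = 183*(-1/15) - 124*(-1/226) = -61/5 + 62/113 = -6583/565 ≈ -11.651)
(2 - 219)*R = (2 - 219)*(-6583/565) = -217*(-6583/565) = 1428511/565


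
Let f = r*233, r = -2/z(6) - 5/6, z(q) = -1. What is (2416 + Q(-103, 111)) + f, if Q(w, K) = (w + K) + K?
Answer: 16841/6 ≈ 2806.8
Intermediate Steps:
r = 7/6 (r = -2/(-1) - 5/6 = -2*(-1) - 5*⅙ = 2 - ⅚ = 7/6 ≈ 1.1667)
Q(w, K) = w + 2*K (Q(w, K) = (K + w) + K = w + 2*K)
f = 1631/6 (f = (7/6)*233 = 1631/6 ≈ 271.83)
(2416 + Q(-103, 111)) + f = (2416 + (-103 + 2*111)) + 1631/6 = (2416 + (-103 + 222)) + 1631/6 = (2416 + 119) + 1631/6 = 2535 + 1631/6 = 16841/6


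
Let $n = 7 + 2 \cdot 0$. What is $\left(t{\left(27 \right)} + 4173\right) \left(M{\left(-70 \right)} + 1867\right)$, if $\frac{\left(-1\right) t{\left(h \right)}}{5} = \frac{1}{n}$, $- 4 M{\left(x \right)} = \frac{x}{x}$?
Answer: $\frac{109040601}{14} \approx 7.7886 \cdot 10^{6}$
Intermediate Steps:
$n = 7$ ($n = 7 + 0 = 7$)
$M{\left(x \right)} = - \frac{1}{4}$ ($M{\left(x \right)} = - \frac{x \frac{1}{x}}{4} = \left(- \frac{1}{4}\right) 1 = - \frac{1}{4}$)
$t{\left(h \right)} = - \frac{5}{7}$
$\left(t{\left(27 \right)} + 4173\right) \left(M{\left(-70 \right)} + 1867\right) = \left(- \frac{5}{7} + 4173\right) \left(- \frac{1}{4} + 1867\right) = \frac{29206}{7} \cdot \frac{7467}{4} = \frac{109040601}{14}$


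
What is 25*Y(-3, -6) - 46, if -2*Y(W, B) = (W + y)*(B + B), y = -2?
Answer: -796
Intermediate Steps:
Y(W, B) = -B*(-2 + W) (Y(W, B) = -(W - 2)*(B + B)/2 = -(-2 + W)*2*B/2 = -B*(-2 + W))
25*Y(-3, -6) - 46 = 25*(-6*(2 - 1*(-3))) - 46 = 25*(-6*(2 + 3)) - 46 = 25*(-6*5) - 46 = 25*(-30) - 46 = -750 - 46 = -796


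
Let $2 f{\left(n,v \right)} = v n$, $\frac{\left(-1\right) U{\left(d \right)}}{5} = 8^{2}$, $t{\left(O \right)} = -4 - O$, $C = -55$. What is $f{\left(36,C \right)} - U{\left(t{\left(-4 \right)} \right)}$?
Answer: $-670$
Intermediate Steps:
$U{\left(d \right)} = -320$ ($U{\left(d \right)} = - 5 \cdot 8^{2} = \left(-5\right) 64 = -320$)
$f{\left(n,v \right)} = \frac{n v}{2}$ ($f{\left(n,v \right)} = \frac{v n}{2} = \frac{n v}{2}$)
$f{\left(36,C \right)} - U{\left(t{\left(-4 \right)} \right)} = \frac{1}{2} \cdot 36 \left(-55\right) - -320 = -990 + 320 = -670$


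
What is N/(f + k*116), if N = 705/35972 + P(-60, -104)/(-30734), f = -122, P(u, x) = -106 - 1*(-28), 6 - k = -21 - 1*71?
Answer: 12236643/6216583268104 ≈ 1.9684e-6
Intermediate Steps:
k = 98 (k = 6 - (-21 - 1*71) = 6 - (-21 - 71) = 6 - 1*(-92) = 6 + 92 = 98)
P(u, x) = -78 (P(u, x) = -106 + 28 = -78)
N = 12236643/552781724 (N = 705/35972 - 78/(-30734) = 705*(1/35972) - 78*(-1/30734) = 705/35972 + 39/15367 = 12236643/552781724 ≈ 0.022136)
N/(f + k*116) = 12236643/(552781724*(-122 + 98*116)) = 12236643/(552781724*(-122 + 11368)) = (12236643/552781724)/11246 = (12236643/552781724)*(1/11246) = 12236643/6216583268104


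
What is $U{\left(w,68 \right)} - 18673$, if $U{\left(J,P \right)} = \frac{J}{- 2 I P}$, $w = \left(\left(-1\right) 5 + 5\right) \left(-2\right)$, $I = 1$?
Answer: $-18673$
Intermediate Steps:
$w = 0$ ($w = \left(-5 + 5\right) \left(-2\right) = 0 \left(-2\right) = 0$)
$U{\left(J,P \right)} = - \frac{J}{2 P}$ ($U{\left(J,P \right)} = \frac{J}{\left(-2\right) 1 P} = \frac{J}{\left(-2\right) P} = J \left(- \frac{1}{2 P}\right) = - \frac{J}{2 P}$)
$U{\left(w,68 \right)} - 18673 = \left(- \frac{1}{2}\right) 0 \cdot \frac{1}{68} - 18673 = 0 - 18673 = -18673$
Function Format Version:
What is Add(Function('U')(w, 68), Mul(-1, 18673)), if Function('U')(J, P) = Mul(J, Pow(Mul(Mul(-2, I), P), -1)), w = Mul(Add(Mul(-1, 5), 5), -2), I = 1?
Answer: -18673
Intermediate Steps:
w = 0 (w = Mul(Add(-5, 5), -2) = Mul(0, -2) = 0)
Function('U')(J, P) = Mul(Rational(-1, 2), J, Pow(P, -1)) (Function('U')(J, P) = Mul(J, Pow(Mul(Mul(-2, 1), P), -1)) = Mul(J, Pow(Mul(-2, P), -1)) = Mul(J, Mul(Rational(-1, 2), Pow(P, -1))) = Mul(Rational(-1, 2), J, Pow(P, -1)))
Add(Function('U')(w, 68), Mul(-1, 18673)) = Add(Mul(Rational(-1, 2), 0, Pow(68, -1)), Mul(-1, 18673)) = Add(Mul(Rational(-1, 2), 0, Rational(1, 68)), -18673) = Add(0, -18673) = -18673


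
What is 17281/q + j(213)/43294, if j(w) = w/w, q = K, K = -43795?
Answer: -748119819/1896060730 ≈ -0.39457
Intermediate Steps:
q = -43795
j(w) = 1
17281/q + j(213)/43294 = 17281/(-43795) + 1/43294 = 17281*(-1/43795) + 1*(1/43294) = -17281/43795 + 1/43294 = -748119819/1896060730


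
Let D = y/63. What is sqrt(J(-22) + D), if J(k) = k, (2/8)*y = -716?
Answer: 5*I*sqrt(1190)/21 ≈ 8.2134*I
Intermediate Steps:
y = -2864 (y = 4*(-716) = -2864)
D = -2864/63 ≈ -45.460
sqrt(J(-22) + D) = sqrt(-22 - 2864/63) = sqrt(-4250/63) = 5*I*sqrt(1190)/21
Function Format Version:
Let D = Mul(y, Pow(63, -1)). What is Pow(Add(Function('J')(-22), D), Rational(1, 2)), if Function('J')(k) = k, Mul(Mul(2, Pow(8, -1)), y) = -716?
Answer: Mul(Rational(5, 21), I, Pow(1190, Rational(1, 2))) ≈ Mul(8.2134, I)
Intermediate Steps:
y = -2864 (y = Mul(4, -716) = -2864)
D = Rational(-2864, 63) (D = Mul(-2864, Pow(63, -1)) = Mul(-2864, Rational(1, 63)) = Rational(-2864, 63) ≈ -45.460)
Pow(Add(Function('J')(-22), D), Rational(1, 2)) = Pow(Add(-22, Rational(-2864, 63)), Rational(1, 2)) = Pow(Rational(-4250, 63), Rational(1, 2)) = Mul(Rational(5, 21), I, Pow(1190, Rational(1, 2)))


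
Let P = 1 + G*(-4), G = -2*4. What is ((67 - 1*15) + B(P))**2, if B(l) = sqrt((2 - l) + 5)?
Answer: (52 + I*sqrt(26))**2 ≈ 2678.0 + 530.3*I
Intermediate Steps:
G = -8
P = 33 (P = 1 - 8*(-4) = 1 + 32 = 33)
B(l) = sqrt(7 - l)
((67 - 1*15) + B(P))**2 = ((67 - 1*15) + sqrt(7 - 1*33))**2 = ((67 - 15) + sqrt(7 - 33))**2 = (52 + sqrt(-26))**2 = (52 + I*sqrt(26))**2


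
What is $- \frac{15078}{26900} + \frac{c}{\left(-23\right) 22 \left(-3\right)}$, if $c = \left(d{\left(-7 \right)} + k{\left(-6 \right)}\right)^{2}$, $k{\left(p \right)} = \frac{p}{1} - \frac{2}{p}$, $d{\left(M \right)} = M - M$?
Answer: $- \frac{24777692}{45938475} \approx -0.53937$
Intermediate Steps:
$d{\left(M \right)} = 0$
$k{\left(p \right)} = p - \frac{2}{p}$ ($k{\left(p \right)} = p 1 - \frac{2}{p} = p - \frac{2}{p}$)
$c = \frac{289}{9}$ ($c = \left(0 - \left(6 + \frac{2}{-6}\right)\right)^{2} = \left(0 - \frac{17}{3}\right)^{2} = \left(- \frac{17}{3}\right)^{2} = \frac{289}{9} \approx 32.111$)
$- \frac{15078}{26900} + \frac{c}{\left(-23\right) 22 \left(-3\right)} = - \frac{15078}{26900} + \frac{289}{9 \left(-23\right) 22 \left(-3\right)} = \left(-15078\right) \frac{1}{26900} + \frac{289}{9 \left(\left(-506\right) \left(-3\right)\right)} = - \frac{7539}{13450} + \frac{289}{9 \cdot 1518} = - \frac{7539}{13450} + \frac{289}{9} \cdot \frac{1}{1518} = - \frac{7539}{13450} + \frac{289}{13662} = - \frac{24777692}{45938475}$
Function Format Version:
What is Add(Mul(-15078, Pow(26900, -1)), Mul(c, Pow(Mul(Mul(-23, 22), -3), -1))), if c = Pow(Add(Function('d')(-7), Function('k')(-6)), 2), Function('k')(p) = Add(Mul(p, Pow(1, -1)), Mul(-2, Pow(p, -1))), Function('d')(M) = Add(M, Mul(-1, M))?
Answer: Rational(-24777692, 45938475) ≈ -0.53937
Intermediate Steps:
Function('d')(M) = 0
Function('k')(p) = Add(p, Mul(-2, Pow(p, -1))) (Function('k')(p) = Add(Mul(p, 1), Mul(-2, Pow(p, -1))) = Add(p, Mul(-2, Pow(p, -1))))
c = Rational(289, 9) (c = Pow(Add(0, Add(-6, Mul(-2, Pow(-6, -1)))), 2) = Pow(Add(0, Add(-6, Mul(-2, Rational(-1, 6)))), 2) = Pow(Add(0, Add(-6, Rational(1, 3))), 2) = Pow(Add(0, Rational(-17, 3)), 2) = Pow(Rational(-17, 3), 2) = Rational(289, 9) ≈ 32.111)
Add(Mul(-15078, Pow(26900, -1)), Mul(c, Pow(Mul(Mul(-23, 22), -3), -1))) = Add(Mul(-15078, Pow(26900, -1)), Mul(Rational(289, 9), Pow(Mul(Mul(-23, 22), -3), -1))) = Add(Mul(-15078, Rational(1, 26900)), Mul(Rational(289, 9), Pow(Mul(-506, -3), -1))) = Add(Rational(-7539, 13450), Mul(Rational(289, 9), Pow(1518, -1))) = Add(Rational(-7539, 13450), Mul(Rational(289, 9), Rational(1, 1518))) = Add(Rational(-7539, 13450), Rational(289, 13662)) = Rational(-24777692, 45938475)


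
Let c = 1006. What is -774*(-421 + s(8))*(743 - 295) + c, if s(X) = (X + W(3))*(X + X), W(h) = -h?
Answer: 118243438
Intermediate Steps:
s(X) = 2*X*(-3 + X) (s(X) = (X - 1*3)*(X + X) = (X - 3)*(2*X) = (-3 + X)*(2*X) = 2*X*(-3 + X))
-774*(-421 + s(8))*(743 - 295) + c = -774*(-421 + 2*8*(-3 + 8))*(743 - 295) + 1006 = -774*(-421 + 2*8*5)*448 + 1006 = -774*(-421 + 80)*448 + 1006 = -(-263934)*448 + 1006 = -774*(-152768) + 1006 = 118242432 + 1006 = 118243438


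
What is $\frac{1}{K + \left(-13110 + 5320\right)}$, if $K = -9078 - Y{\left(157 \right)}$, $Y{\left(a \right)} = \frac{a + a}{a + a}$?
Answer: $- \frac{1}{16869} \approx -5.928 \cdot 10^{-5}$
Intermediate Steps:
$Y{\left(a \right)} = 1$ ($Y{\left(a \right)} = \frac{2 a}{2 a} = 2 a \frac{1}{2 a} = 1$)
$K = -9079$ ($K = -9078 - 1 = -9079$)
$\frac{1}{K + \left(-13110 + 5320\right)} = \frac{1}{-9079 + \left(-13110 + 5320\right)} = \frac{1}{-9079 - 7790} = \frac{1}{-16869} = - \frac{1}{16869}$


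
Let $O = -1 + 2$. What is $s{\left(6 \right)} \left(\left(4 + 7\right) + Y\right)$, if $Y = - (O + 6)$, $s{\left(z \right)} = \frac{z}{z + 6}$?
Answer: $2$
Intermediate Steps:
$s{\left(z \right)} = \frac{z}{6 + z}$
$O = 1$
$Y = -7$ ($Y = - (1 + 6) = \left(-1\right) 7 = -7$)
$s{\left(6 \right)} \left(\left(4 + 7\right) + Y\right) = \frac{6}{6 + 6} \left(\left(4 + 7\right) - 7\right) = \frac{6}{12} \left(11 - 7\right) = 6 \cdot \frac{1}{12} \cdot 4 = \frac{1}{2} \cdot 4 = 2$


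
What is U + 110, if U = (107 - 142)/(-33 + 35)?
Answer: 185/2 ≈ 92.500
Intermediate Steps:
U = -35/2 ≈ -17.500
U + 110 = -35/2 + 110 = 185/2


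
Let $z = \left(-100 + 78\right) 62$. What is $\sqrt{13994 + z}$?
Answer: $\sqrt{12630} \approx 112.38$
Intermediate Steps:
$z = -1364$ ($z = \left(-22\right) 62 = -1364$)
$\sqrt{13994 + z} = \sqrt{13994 - 1364} = \sqrt{12630}$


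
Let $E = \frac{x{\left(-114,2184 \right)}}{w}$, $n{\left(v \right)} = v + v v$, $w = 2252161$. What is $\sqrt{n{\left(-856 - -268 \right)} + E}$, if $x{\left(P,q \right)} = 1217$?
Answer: $\frac{\sqrt{1750710334114132613}}{2252161} \approx 587.5$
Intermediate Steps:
$n{\left(v \right)} = v + v^{2}$
$E = \frac{1217}{2252161} \approx 0.00054037$
$\sqrt{n{\left(-856 - -268 \right)} + E} = \sqrt{\left(-856 - -268\right) \left(1 - 588\right) + \frac{1217}{2252161}} = \sqrt{\left(-856 + 268\right) \left(1 + \left(-856 + 268\right)\right) + \frac{1217}{2252161}} = \sqrt{- 588 \left(1 - 588\right) + \frac{1217}{2252161}} = \sqrt{\left(-588\right) \left(-587\right) + \frac{1217}{2252161}} = \sqrt{345156 + \frac{1217}{2252161}} = \sqrt{\frac{777346883333}{2252161}} = \frac{\sqrt{1750710334114132613}}{2252161}$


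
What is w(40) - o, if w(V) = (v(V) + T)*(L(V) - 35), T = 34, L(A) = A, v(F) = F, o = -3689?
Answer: 4059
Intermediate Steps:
w(V) = (-35 + V)*(34 + V) (w(V) = (V + 34)*(V - 35) = (34 + V)*(-35 + V) = (-35 + V)*(34 + V))
w(40) - o = (-1190 + 40² - 1*40) - 1*(-3689) = (-1190 + 1600 - 40) + 3689 = 370 + 3689 = 4059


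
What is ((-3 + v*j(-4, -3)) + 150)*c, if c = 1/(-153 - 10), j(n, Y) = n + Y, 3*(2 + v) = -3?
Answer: -168/163 ≈ -1.0307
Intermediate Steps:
v = -3 (v = -2 + (1/3)*(-3) = -2 - 1 = -3)
j(n, Y) = Y + n
c = -1/163 (c = 1/(-163) = -1/163 ≈ -0.0061350)
((-3 + v*j(-4, -3)) + 150)*c = ((-3 - 3*(-3 - 4)) + 150)*(-1/163) = ((-3 - 3*(-7)) + 150)*(-1/163) = ((-3 + 21) + 150)*(-1/163) = (18 + 150)*(-1/163) = 168*(-1/163) = -168/163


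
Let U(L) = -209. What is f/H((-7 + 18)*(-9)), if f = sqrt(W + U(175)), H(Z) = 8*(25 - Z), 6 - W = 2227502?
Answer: I*sqrt(2227705)/992 ≈ 1.5046*I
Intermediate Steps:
W = -2227496 (W = 6 - 1*2227502 = 6 - 2227502 = -2227496)
H(Z) = 200 - 8*Z
f = I*sqrt(2227705) (f = sqrt(-2227496 - 209) = sqrt(-2227705) = I*sqrt(2227705) ≈ 1492.6*I)
f/H((-7 + 18)*(-9)) = (I*sqrt(2227705))/(200 - 8*(-7 + 18)*(-9)) = (I*sqrt(2227705))/(200 - 88*(-9)) = (I*sqrt(2227705))/(200 - 8*(-99)) = (I*sqrt(2227705))/(200 + 792) = (I*sqrt(2227705))/992 = (I*sqrt(2227705))*(1/992) = I*sqrt(2227705)/992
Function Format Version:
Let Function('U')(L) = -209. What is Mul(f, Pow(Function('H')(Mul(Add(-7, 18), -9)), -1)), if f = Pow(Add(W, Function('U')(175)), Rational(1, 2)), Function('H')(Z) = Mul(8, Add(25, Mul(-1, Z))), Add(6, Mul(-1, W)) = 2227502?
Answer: Mul(Rational(1, 992), I, Pow(2227705, Rational(1, 2))) ≈ Mul(1.5046, I)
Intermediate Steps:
W = -2227496 (W = Add(6, Mul(-1, 2227502)) = Add(6, -2227502) = -2227496)
Function('H')(Z) = Add(200, Mul(-8, Z))
f = Mul(I, Pow(2227705, Rational(1, 2))) (f = Pow(Add(-2227496, -209), Rational(1, 2)) = Pow(-2227705, Rational(1, 2)) = Mul(I, Pow(2227705, Rational(1, 2))) ≈ Mul(1492.6, I))
Mul(f, Pow(Function('H')(Mul(Add(-7, 18), -9)), -1)) = Mul(Mul(I, Pow(2227705, Rational(1, 2))), Pow(Add(200, Mul(-8, Mul(Add(-7, 18), -9))), -1)) = Mul(Mul(I, Pow(2227705, Rational(1, 2))), Pow(Add(200, Mul(-8, Mul(11, -9))), -1)) = Mul(Mul(I, Pow(2227705, Rational(1, 2))), Pow(Add(200, Mul(-8, -99)), -1)) = Mul(Mul(I, Pow(2227705, Rational(1, 2))), Pow(Add(200, 792), -1)) = Mul(Mul(I, Pow(2227705, Rational(1, 2))), Pow(992, -1)) = Mul(Mul(I, Pow(2227705, Rational(1, 2))), Rational(1, 992)) = Mul(Rational(1, 992), I, Pow(2227705, Rational(1, 2)))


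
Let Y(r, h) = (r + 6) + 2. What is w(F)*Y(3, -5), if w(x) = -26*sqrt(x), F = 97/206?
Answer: -143*sqrt(19982)/103 ≈ -196.25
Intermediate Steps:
F = 97/206 (F = 97*(1/206) = 97/206 ≈ 0.47087)
Y(r, h) = 8 + r (Y(r, h) = (6 + r) + 2 = 8 + r)
w(F)*Y(3, -5) = (-13*sqrt(19982)/103)*(8 + 3) = -13*sqrt(19982)/103*11 = -143*sqrt(19982)/103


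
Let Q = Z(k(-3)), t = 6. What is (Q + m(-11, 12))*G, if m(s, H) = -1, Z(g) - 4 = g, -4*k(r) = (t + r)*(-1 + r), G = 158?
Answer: 948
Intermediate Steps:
k(r) = -(-1 + r)*(6 + r)/4 (k(r) = -(6 + r)*(-1 + r)/4 = -(-1 + r)*(6 + r)/4)
Z(g) = 4 + g
Q = 7 (Q = 4 + (3/2 - 5/4*(-3) - ¼*(-3)²) = 4 + (3/2 + 15/4 - ¼*9) = 4 + (3/2 + 15/4 - 9/4) = 4 + 3 = 7)
(Q + m(-11, 12))*G = (7 - 1)*158 = 6*158 = 948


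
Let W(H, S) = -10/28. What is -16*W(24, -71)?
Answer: 40/7 ≈ 5.7143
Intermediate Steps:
W(H, S) = -5/14 (W(H, S) = -10*1/28 = -5/14)
-16*W(24, -71) = -16*(-5/14) = 40/7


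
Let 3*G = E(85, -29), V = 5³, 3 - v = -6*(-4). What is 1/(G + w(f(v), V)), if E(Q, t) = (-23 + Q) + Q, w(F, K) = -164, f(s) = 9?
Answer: -1/115 ≈ -0.0086956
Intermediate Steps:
v = -21 (v = 3 - (-6)*(-4) = 3 - 1*24 = 3 - 24 = -21)
V = 125
E(Q, t) = -23 + 2*Q
G = 49 (G = (-23 + 2*85)/3 = (-23 + 170)/3 = (⅓)*147 = 49)
1/(G + w(f(v), V)) = 1/(49 - 164) = 1/(-115) = -1/115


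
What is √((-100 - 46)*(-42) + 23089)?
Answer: √29221 ≈ 170.94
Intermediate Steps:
√((-100 - 46)*(-42) + 23089) = √(-146*(-42) + 23089) = √(6132 + 23089) = √29221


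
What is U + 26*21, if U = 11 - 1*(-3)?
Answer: 560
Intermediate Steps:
U = 14 (U = 11 + 3 = 14)
U + 26*21 = 14 + 26*21 = 14 + 546 = 560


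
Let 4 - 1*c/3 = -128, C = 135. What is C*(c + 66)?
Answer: 62370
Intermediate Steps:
c = 396 (c = 12 - 3*(-128) = 12 + 384 = 396)
C*(c + 66) = 135*(396 + 66) = 135*462 = 62370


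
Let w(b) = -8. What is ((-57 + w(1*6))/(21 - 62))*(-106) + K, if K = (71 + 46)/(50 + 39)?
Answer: -608413/3649 ≈ -166.73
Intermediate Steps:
K = 117/89 ≈ 1.3146
((-57 + w(1*6))/(21 - 62))*(-106) + K = ((-57 - 8)/(21 - 62))*(-106) + 117/89 = -65/(-41)*(-106) + 117/89 = -65*(-1/41)*(-106) + 117/89 = (65/41)*(-106) + 117/89 = -6890/41 + 117/89 = -608413/3649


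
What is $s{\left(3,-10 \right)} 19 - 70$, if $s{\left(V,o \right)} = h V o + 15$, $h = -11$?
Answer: $6485$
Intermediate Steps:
$s{\left(V,o \right)} = 15 - 11 V o$ ($s{\left(V,o \right)} = - 11 V o + 15 = 15 - 11 V o$)
$s{\left(3,-10 \right)} 19 - 70 = \left(15 - 33 \left(-10\right)\right) 19 - 70 = \left(15 + 330\right) 19 - 70 = 345 \cdot 19 - 70 = 6555 - 70 = 6485$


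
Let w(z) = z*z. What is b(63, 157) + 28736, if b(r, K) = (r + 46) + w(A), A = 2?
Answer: 28849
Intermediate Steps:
w(z) = z²
b(r, K) = 50 + r (b(r, K) = (r + 46) + 2² = (46 + r) + 4 = 50 + r)
b(63, 157) + 28736 = (50 + 63) + 28736 = 113 + 28736 = 28849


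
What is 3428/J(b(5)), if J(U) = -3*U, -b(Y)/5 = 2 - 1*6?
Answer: -857/15 ≈ -57.133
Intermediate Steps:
b(Y) = 20 (b(Y) = -5*(2 - 1*6) = -5*(2 - 6) = -5*(-4) = 20)
3428/J(b(5)) = 3428/((-3*20)) = 3428/(-60) = 3428*(-1/60) = -857/15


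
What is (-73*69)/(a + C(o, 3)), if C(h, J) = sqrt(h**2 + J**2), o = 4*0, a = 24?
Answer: -1679/9 ≈ -186.56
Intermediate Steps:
o = 0
C(h, J) = sqrt(J**2 + h**2)
(-73*69)/(a + C(o, 3)) = (-73*69)/(24 + sqrt(3**2 + 0**2)) = -5037/(24 + sqrt(9 + 0)) = -5037/(24 + sqrt(9)) = -5037/(24 + 3) = -5037/27 = -5037*1/27 = -1679/9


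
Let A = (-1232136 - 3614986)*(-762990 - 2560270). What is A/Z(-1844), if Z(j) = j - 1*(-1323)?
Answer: -16108246657720/521 ≈ -3.0918e+10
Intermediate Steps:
A = 16108246657720 (A = -4847122*(-3323260) = 16108246657720)
Z(j) = 1323 + j (Z(j) = j + 1323 = 1323 + j)
A/Z(-1844) = 16108246657720/(1323 - 1844) = 16108246657720/(-521) = 16108246657720*(-1/521) = -16108246657720/521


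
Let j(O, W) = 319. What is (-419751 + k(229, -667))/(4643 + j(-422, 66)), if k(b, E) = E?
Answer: -210209/2481 ≈ -84.728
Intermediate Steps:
(-419751 + k(229, -667))/(4643 + j(-422, 66)) = (-419751 - 667)/(4643 + 319) = -420418/4962 = -420418*1/4962 = -210209/2481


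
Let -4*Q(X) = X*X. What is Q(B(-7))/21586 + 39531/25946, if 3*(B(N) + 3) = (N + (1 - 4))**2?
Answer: 15252261575/10081266408 ≈ 1.5129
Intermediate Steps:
B(N) = -3 + (-3 + N)**2/3 (B(N) = -3 + (N + (1 - 4))**2/3 = -3 + (N - 3)**2/3 = -3 + (-3 + N)**2/3)
Q(X) = -X**2/4 (Q(X) = -X*X/4 = -X**2/4)
Q(B(-7))/21586 + 39531/25946 = -49*(-6 - 7)**2/9/4/21586 + 39531/25946 = -((1/3)*(-7)*(-13))**2/4*(1/21586) + 39531*(1/25946) = -(91/3)**2/4*(1/21586) + 39531/25946 = -1/4*8281/9*(1/21586) + 39531/25946 = -8281/36*1/21586 + 39531/25946 = -8281/777096 + 39531/25946 = 15252261575/10081266408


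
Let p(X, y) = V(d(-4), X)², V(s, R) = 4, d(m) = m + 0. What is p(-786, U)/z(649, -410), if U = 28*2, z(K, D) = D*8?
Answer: -1/205 ≈ -0.0048781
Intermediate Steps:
d(m) = m
z(K, D) = 8*D
U = 56
p(X, y) = 16 (p(X, y) = 4² = 16)
p(-786, U)/z(649, -410) = 16/((8*(-410))) = 16/(-3280) = 16*(-1/3280) = -1/205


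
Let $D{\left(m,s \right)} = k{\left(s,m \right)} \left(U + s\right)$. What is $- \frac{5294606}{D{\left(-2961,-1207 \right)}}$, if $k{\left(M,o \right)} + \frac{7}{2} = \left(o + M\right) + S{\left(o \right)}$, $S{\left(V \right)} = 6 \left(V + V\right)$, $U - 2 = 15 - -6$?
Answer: $- \frac{2647303}{23504472} \approx -0.11263$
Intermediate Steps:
$U = 23$ ($U = 2 + \left(15 - -6\right) = 2 + \left(15 + 6\right) = 2 + 21 = 23$)
$S{\left(V \right)} = 12 V$ ($S{\left(V \right)} = 6 \cdot 2 V = 12 V$)
$k{\left(M,o \right)} = - \frac{7}{2} + M + 13 o$ ($k{\left(M,o \right)} = - \frac{7}{2} + \left(\left(o + M\right) + 12 o\right) = - \frac{7}{2} + \left(\left(M + o\right) + 12 o\right) = - \frac{7}{2} + \left(M + 13 o\right) = - \frac{7}{2} + M + 13 o$)
$D{\left(m,s \right)} = \left(23 + s\right) \left(- \frac{7}{2} + s + 13 m\right)$ ($D{\left(m,s \right)} = \left(- \frac{7}{2} + s + 13 m\right) \left(23 + s\right) = \left(23 + s\right) \left(- \frac{7}{2} + s + 13 m\right)$)
$- \frac{5294606}{D{\left(-2961,-1207 \right)}} = - \frac{5294606}{\frac{1}{2} \left(23 - 1207\right) \left(-7 + 2 \left(-1207\right) + 26 \left(-2961\right)\right)} = - \frac{5294606}{\frac{1}{2} \left(-1184\right) \left(-7 - 2414 - 76986\right)} = - \frac{5294606}{\frac{1}{2} \left(-1184\right) \left(-79407\right)} = - \frac{5294606}{47008944} = \left(-5294606\right) \frac{1}{47008944} = - \frac{2647303}{23504472}$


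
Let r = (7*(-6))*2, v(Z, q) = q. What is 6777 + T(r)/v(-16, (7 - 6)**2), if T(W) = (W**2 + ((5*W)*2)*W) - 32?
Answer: 84361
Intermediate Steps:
r = -84 (r = -42*2 = -84)
T(W) = -32 + 11*W**2 (T(W) = (W**2 + (10*W)*W) - 32 = (W**2 + 10*W**2) - 32 = 11*W**2 - 32 = -32 + 11*W**2)
6777 + T(r)/v(-16, (7 - 6)**2) = 6777 + (-32 + 11*(-84)**2)/((7 - 6)**2) = 6777 + (-32 + 11*7056)/(1**2) = 6777 + (-32 + 77616)/1 = 6777 + 77584*1 = 6777 + 77584 = 84361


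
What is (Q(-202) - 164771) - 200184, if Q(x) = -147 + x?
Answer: -365304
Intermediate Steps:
(Q(-202) - 164771) - 200184 = ((-147 - 202) - 164771) - 200184 = (-349 - 164771) - 200184 = -165120 - 200184 = -365304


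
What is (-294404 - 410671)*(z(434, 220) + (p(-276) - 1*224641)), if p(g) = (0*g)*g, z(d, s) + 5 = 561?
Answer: 157996731375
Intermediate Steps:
z(d, s) = 556 (z(d, s) = -5 + 561 = 556)
p(g) = 0 (p(g) = 0*g = 0)
(-294404 - 410671)*(z(434, 220) + (p(-276) - 1*224641)) = (-294404 - 410671)*(556 + (0 - 1*224641)) = -705075*(556 + (0 - 224641)) = -705075*(556 - 224641) = -705075*(-224085) = 157996731375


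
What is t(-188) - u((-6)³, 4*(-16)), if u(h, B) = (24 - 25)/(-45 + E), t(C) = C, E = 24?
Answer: -3949/21 ≈ -188.05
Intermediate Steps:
u(h, B) = 1/21 (u(h, B) = (24 - 25)/(-45 + 24) = -1/(-21) = -1*(-1/21) = 1/21)
t(-188) - u((-6)³, 4*(-16)) = -188 - 1*1/21 = -188 - 1/21 = -3949/21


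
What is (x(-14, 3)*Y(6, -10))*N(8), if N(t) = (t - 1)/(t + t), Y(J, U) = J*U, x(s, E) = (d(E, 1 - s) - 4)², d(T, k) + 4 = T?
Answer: -2625/4 ≈ -656.25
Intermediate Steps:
d(T, k) = -4 + T
x(s, E) = (-8 + E)² (x(s, E) = ((-4 + E) - 4)² = (-8 + E)²)
N(t) = (-1 + t)/(2*t) (N(t) = (-1 + t)/((2*t)) = (-1 + t)*(1/(2*t)) = (-1 + t)/(2*t))
(x(-14, 3)*Y(6, -10))*N(8) = ((-8 + 3)²*(6*(-10)))*((½)*(-1 + 8)/8) = ((-5)²*(-60))*((½)*(⅛)*7) = (25*(-60))*(7/16) = -1500*7/16 = -2625/4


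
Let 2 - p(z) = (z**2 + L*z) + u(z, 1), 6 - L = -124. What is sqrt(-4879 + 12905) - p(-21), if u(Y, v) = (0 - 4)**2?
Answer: -2275 + sqrt(8026) ≈ -2185.4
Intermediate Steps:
L = 130 (L = 6 - 1*(-124) = 6 + 124 = 130)
u(Y, v) = 16 (u(Y, v) = (-4)**2 = 16)
p(z) = -14 - z**2 - 130*z (p(z) = 2 - ((z**2 + 130*z) + 16) = 2 - (16 + z**2 + 130*z) = 2 + (-16 - z**2 - 130*z) = -14 - z**2 - 130*z)
sqrt(-4879 + 12905) - p(-21) = sqrt(-4879 + 12905) - (-14 - 1*(-21)**2 - 130*(-21)) = sqrt(8026) - (-14 - 1*441 + 2730) = sqrt(8026) - (-14 - 441 + 2730) = sqrt(8026) - 1*2275 = sqrt(8026) - 2275 = -2275 + sqrt(8026)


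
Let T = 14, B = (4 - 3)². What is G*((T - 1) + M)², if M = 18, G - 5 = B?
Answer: 5766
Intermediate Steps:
B = 1 (B = 1² = 1)
G = 6 (G = 5 + 1 = 6)
G*((T - 1) + M)² = 6*((14 - 1) + 18)² = 6*(13 + 18)² = 6*31² = 6*961 = 5766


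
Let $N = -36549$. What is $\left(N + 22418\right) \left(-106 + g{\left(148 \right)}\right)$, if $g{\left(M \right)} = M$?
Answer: $-593502$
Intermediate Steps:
$\left(N + 22418\right) \left(-106 + g{\left(148 \right)}\right) = \left(-36549 + 22418\right) \left(-106 + 148\right) = \left(-14131\right) 42 = -593502$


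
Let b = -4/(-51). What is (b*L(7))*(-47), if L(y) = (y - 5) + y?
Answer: -564/17 ≈ -33.176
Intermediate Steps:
L(y) = -5 + 2*y (L(y) = (-5 + y) + y = -5 + 2*y)
b = 4/51 (b = -4*(-1/51) = 4/51 ≈ 0.078431)
(b*L(7))*(-47) = (4*(-5 + 2*7)/51)*(-47) = (4*(-5 + 14)/51)*(-47) = ((4/51)*9)*(-47) = (12/17)*(-47) = -564/17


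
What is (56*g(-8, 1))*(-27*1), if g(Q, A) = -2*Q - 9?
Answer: -10584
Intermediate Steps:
g(Q, A) = -9 - 2*Q
(56*g(-8, 1))*(-27*1) = (56*(-9 - 2*(-8)))*(-27*1) = (56*(-9 + 16))*(-27) = (56*7)*(-27) = 392*(-27) = -10584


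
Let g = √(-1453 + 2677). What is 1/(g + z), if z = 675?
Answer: 75/50489 - 2*√34/151467 ≈ 0.0014085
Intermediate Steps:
g = 6*√34 (g = √1224 = 6*√34 ≈ 34.986)
1/(g + z) = 1/(6*√34 + 675) = 1/(675 + 6*√34)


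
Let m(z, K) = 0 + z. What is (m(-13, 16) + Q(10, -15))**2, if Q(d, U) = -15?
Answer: 784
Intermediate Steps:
m(z, K) = z
(m(-13, 16) + Q(10, -15))**2 = (-13 - 15)**2 = (-28)**2 = 784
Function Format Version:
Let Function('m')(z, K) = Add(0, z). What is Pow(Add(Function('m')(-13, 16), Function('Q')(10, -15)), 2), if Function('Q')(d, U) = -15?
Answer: 784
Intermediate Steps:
Function('m')(z, K) = z
Pow(Add(Function('m')(-13, 16), Function('Q')(10, -15)), 2) = Pow(Add(-13, -15), 2) = Pow(-28, 2) = 784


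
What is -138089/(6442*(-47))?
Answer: 138089/302774 ≈ 0.45608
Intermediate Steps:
-138089/(6442*(-47)) = -138089/(-302774) = -138089*(-1/302774) = 138089/302774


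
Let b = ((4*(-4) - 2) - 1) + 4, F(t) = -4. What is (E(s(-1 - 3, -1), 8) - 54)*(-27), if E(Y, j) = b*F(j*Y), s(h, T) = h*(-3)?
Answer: -162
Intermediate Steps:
s(h, T) = -3*h
b = -15 (b = ((-16 - 2) - 1) + 4 = (-18 - 1) + 4 = -19 + 4 = -15)
E(Y, j) = 60 (E(Y, j) = -15*(-4) = 60)
(E(s(-1 - 3, -1), 8) - 54)*(-27) = (60 - 54)*(-27) = 6*(-27) = -162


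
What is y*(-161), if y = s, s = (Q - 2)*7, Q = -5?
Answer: 7889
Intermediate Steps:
s = -49 (s = (-5 - 2)*7 = -7*7 = -49)
y = -49
y*(-161) = -49*(-161) = 7889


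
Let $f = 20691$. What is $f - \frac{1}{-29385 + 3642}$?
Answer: $\frac{532648414}{25743} \approx 20691.0$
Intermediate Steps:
$f - \frac{1}{-29385 + 3642} = 20691 - \frac{1}{-29385 + 3642} = 20691 - \frac{1}{-25743} = 20691 - - \frac{1}{25743} = 20691 + \frac{1}{25743} = \frac{532648414}{25743}$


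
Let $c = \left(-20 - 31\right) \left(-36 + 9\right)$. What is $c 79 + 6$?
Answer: $108789$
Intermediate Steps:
$c = 1377$ ($c = \left(-51\right) \left(-27\right) = 1377$)
$c 79 + 6 = 1377 \cdot 79 + 6 = 108783 + 6 = 108789$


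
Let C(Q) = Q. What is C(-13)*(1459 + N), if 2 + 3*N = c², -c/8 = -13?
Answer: -197483/3 ≈ -65828.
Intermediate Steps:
c = 104 (c = -8*(-13) = 104)
N = 10814/3 (N = -⅔ + (⅓)*104² = -⅔ + (⅓)*10816 = -⅔ + 10816/3 = 10814/3 ≈ 3604.7)
C(-13)*(1459 + N) = -13*(1459 + 10814/3) = -13*15191/3 = -197483/3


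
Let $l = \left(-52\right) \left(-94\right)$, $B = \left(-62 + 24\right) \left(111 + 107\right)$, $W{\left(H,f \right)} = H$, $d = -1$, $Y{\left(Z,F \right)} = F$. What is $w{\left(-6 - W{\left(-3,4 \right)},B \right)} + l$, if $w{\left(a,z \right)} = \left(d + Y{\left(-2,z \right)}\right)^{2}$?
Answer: $68646113$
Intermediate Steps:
$B = -8284$ ($B = \left(-38\right) 218 = -8284$)
$w{\left(a,z \right)} = \left(-1 + z\right)^{2}$
$l = 4888$
$w{\left(-6 - W{\left(-3,4 \right)},B \right)} + l = \left(-1 - 8284\right)^{2} + 4888 = \left(-8285\right)^{2} + 4888 = 68641225 + 4888 = 68646113$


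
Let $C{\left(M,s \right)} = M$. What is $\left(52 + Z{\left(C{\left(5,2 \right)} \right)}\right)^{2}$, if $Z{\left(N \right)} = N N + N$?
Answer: $6724$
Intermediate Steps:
$Z{\left(N \right)} = N + N^{2}$ ($Z{\left(N \right)} = N^{2} + N = N + N^{2}$)
$\left(52 + Z{\left(C{\left(5,2 \right)} \right)}\right)^{2} = \left(52 + 5 \left(1 + 5\right)\right)^{2} = \left(52 + 5 \cdot 6\right)^{2} = \left(52 + 30\right)^{2} = 82^{2} = 6724$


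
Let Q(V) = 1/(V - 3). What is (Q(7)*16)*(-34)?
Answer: -136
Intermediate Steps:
Q(V) = 1/(-3 + V)
(Q(7)*16)*(-34) = (16/(-3 + 7))*(-34) = (16/4)*(-34) = ((1/4)*16)*(-34) = 4*(-34) = -136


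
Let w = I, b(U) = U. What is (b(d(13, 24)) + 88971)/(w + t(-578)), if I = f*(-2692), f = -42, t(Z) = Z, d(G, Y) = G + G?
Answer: 88997/112486 ≈ 0.79118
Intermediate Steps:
d(G, Y) = 2*G
I = 113064 (I = -42*(-2692) = 113064)
w = 113064
(b(d(13, 24)) + 88971)/(w + t(-578)) = (2*13 + 88971)/(113064 - 578) = (26 + 88971)/112486 = 88997*(1/112486) = 88997/112486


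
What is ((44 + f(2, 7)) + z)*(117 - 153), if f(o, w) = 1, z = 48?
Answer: -3348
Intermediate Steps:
((44 + f(2, 7)) + z)*(117 - 153) = ((44 + 1) + 48)*(117 - 153) = (45 + 48)*(-36) = 93*(-36) = -3348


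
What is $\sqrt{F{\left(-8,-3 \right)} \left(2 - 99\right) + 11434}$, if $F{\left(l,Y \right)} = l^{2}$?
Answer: $\sqrt{5226} \approx 72.291$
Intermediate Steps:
$\sqrt{F{\left(-8,-3 \right)} \left(2 - 99\right) + 11434} = \sqrt{\left(-8\right)^{2} \left(2 - 99\right) + 11434} = \sqrt{64 \left(-97\right) + 11434} = \sqrt{-6208 + 11434} = \sqrt{5226}$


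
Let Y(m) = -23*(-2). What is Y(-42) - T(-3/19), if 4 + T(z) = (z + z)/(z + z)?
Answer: 49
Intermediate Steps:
Y(m) = 46
T(z) = -3 (T(z) = -4 + (z + z)/(z + z) = -4 + (2*z)/((2*z)) = -4 + (2*z)*(1/(2*z)) = -4 + 1 = -3)
Y(-42) - T(-3/19) = 46 - 1*(-3) = 46 + 3 = 49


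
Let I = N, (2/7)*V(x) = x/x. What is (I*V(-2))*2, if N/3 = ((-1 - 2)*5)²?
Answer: 4725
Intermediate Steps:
V(x) = 7/2 (V(x) = 7*(x/x)/2 = (7/2)*1 = 7/2)
N = 675 (N = 3*((-1 - 2)*5)² = 3*(-3*5)² = 3*(-15)² = 3*225 = 675)
I = 675
(I*V(-2))*2 = (675*(7/2))*2 = (4725/2)*2 = 4725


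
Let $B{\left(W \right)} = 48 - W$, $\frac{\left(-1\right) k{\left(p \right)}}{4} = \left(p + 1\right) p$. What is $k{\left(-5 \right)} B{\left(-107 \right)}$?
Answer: $-12400$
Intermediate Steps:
$k{\left(p \right)} = - 4 p \left(1 + p\right)$ ($k{\left(p \right)} = - 4 \left(p + 1\right) p = - 4 \left(1 + p\right) p = - 4 p \left(1 + p\right)$)
$k{\left(-5 \right)} B{\left(-107 \right)} = \left(-4\right) \left(-5\right) \left(1 - 5\right) \left(48 - -107\right) = \left(-4\right) \left(-5\right) \left(-4\right) \left(48 + 107\right) = \left(-80\right) 155 = -12400$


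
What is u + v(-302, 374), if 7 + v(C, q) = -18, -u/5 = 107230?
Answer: -536175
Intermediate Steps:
u = -536150 (u = -5*107230 = -536150)
v(C, q) = -25 (v(C, q) = -7 - 18 = -25)
u + v(-302, 374) = -536150 - 25 = -536175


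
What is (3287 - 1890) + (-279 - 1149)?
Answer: -31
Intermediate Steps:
(3287 - 1890) + (-279 - 1149) = 1397 - 1428 = -31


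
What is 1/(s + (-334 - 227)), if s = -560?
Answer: -1/1121 ≈ -0.00089206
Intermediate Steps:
1/(s + (-334 - 227)) = 1/(-560 + (-334 - 227)) = 1/(-560 - 561) = 1/(-1121) = -1/1121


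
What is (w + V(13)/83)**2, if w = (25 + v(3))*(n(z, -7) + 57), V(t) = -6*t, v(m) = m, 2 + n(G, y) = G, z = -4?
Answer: 14029454916/6889 ≈ 2.0365e+6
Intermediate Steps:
n(G, y) = -2 + G
w = 1428 (w = (25 + 3)*((-2 - 4) + 57) = 28*(-6 + 57) = 28*51 = 1428)
(w + V(13)/83)**2 = (1428 - 6*13/83)**2 = (1428 - 78*1/83)**2 = (1428 - 78/83)**2 = (118446/83)**2 = 14029454916/6889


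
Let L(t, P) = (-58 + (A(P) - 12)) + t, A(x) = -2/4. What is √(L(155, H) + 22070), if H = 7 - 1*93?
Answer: √88618/2 ≈ 148.84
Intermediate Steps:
A(x) = -½ (A(x) = -2*¼ = -½)
H = -86 (H = 7 - 93 = -86)
L(t, P) = -141/2 + t (L(t, P) = (-58 + (-½ - 12)) + t = (-58 - 25/2) + t = -141/2 + t)
√(L(155, H) + 22070) = √((-141/2 + 155) + 22070) = √(169/2 + 22070) = √(44309/2) = √88618/2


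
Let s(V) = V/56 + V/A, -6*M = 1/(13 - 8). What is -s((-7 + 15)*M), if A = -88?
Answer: 2/1155 ≈ 0.0017316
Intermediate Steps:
M = -1/30 (M = -1/(6*(13 - 8)) = -⅙/5 = -⅙*⅕ = -1/30 ≈ -0.033333)
s(V) = V/154 (s(V) = V/56 + V/(-88) = V*(1/56) + V*(-1/88) = V/56 - V/88 = V/154)
-s((-7 + 15)*M) = -(-7 + 15)*(-1/30)/154 = -8*(-1/30)/154 = -(-4)/(154*15) = -1*(-2/1155) = 2/1155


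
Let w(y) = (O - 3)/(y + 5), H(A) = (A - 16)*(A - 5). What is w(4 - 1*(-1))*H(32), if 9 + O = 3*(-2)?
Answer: -3888/5 ≈ -777.60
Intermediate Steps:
O = -15 (O = -9 + 3*(-2) = -9 - 6 = -15)
H(A) = (-16 + A)*(-5 + A)
w(y) = -18/(5 + y) (w(y) = (-15 - 3)/(y + 5) = -18/(5 + y))
w(4 - 1*(-1))*H(32) = (-18/(5 + (4 - 1*(-1))))*(80 + 32² - 21*32) = (-18/(5 + (4 + 1)))*(80 + 1024 - 672) = -18/(5 + 5)*432 = -18/10*432 = -18*⅒*432 = -9/5*432 = -3888/5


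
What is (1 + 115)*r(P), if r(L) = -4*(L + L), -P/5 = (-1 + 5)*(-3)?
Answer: -55680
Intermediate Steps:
P = 60 (P = -5*(-1 + 5)*(-3) = -20*(-3) = -5*(-12) = 60)
r(L) = -8*L
(1 + 115)*r(P) = (1 + 115)*(-8*60) = 116*(-480) = -55680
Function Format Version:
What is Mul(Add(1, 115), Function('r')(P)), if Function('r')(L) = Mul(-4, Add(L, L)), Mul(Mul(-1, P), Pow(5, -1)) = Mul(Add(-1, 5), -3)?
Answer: -55680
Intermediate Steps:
P = 60 (P = Mul(-5, Mul(Add(-1, 5), -3)) = Mul(-5, Mul(4, -3)) = Mul(-5, -12) = 60)
Function('r')(L) = Mul(-8, L) (Function('r')(L) = Mul(-4, Mul(2, L)) = Mul(-8, L))
Mul(Add(1, 115), Function('r')(P)) = Mul(Add(1, 115), Mul(-8, 60)) = Mul(116, -480) = -55680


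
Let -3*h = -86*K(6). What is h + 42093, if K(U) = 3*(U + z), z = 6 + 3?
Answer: 43383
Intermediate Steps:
z = 9
K(U) = 27 + 3*U (K(U) = 3*(U + 9) = 3*(9 + U) = 27 + 3*U)
h = 1290 (h = -(-86)*(27 + 3*6)/3 = -(-86)*(27 + 18)/3 = -(-86)*45/3 = -⅓*(-3870) = 1290)
h + 42093 = 1290 + 42093 = 43383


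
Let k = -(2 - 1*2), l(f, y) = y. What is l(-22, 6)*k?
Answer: 0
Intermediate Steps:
k = 0 (k = -(2 - 2) = -1*0 = 0)
l(-22, 6)*k = 6*0 = 0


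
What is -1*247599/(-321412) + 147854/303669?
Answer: 122710190579/97602860628 ≈ 1.2572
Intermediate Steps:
-1*247599/(-321412) + 147854/303669 = -247599*(-1/321412) + 147854*(1/303669) = 247599/321412 + 147854/303669 = 122710190579/97602860628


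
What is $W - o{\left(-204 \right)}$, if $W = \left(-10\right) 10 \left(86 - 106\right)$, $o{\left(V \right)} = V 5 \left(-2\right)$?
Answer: $-40$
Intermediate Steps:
$o{\left(V \right)} = - 10 V$ ($o{\left(V \right)} = 5 V \left(-2\right) = - 10 V$)
$W = 2000$ ($W = \left(-100\right) \left(-20\right) = 2000$)
$W - o{\left(-204 \right)} = 2000 - \left(-10\right) \left(-204\right) = 2000 - 2040 = -40$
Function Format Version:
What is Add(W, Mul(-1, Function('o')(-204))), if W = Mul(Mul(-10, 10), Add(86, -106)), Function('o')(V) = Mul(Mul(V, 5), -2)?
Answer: -40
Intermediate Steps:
Function('o')(V) = Mul(-10, V) (Function('o')(V) = Mul(Mul(5, V), -2) = Mul(-10, V))
W = 2000 (W = Mul(-100, -20) = 2000)
Add(W, Mul(-1, Function('o')(-204))) = Add(2000, Mul(-1, Mul(-10, -204))) = Add(2000, Mul(-1, 2040)) = Add(2000, -2040) = -40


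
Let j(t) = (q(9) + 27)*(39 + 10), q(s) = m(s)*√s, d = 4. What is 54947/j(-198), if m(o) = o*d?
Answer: 54947/6615 ≈ 8.3064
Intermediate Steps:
m(o) = 4*o (m(o) = o*4 = 4*o)
q(s) = 4*s^(3/2) (q(s) = (4*s)*√s = 4*s^(3/2))
j(t) = 6615 (j(t) = (4*9^(3/2) + 27)*(39 + 10) = (4*27 + 27)*49 = (108 + 27)*49 = 135*49 = 6615)
54947/j(-198) = 54947/6615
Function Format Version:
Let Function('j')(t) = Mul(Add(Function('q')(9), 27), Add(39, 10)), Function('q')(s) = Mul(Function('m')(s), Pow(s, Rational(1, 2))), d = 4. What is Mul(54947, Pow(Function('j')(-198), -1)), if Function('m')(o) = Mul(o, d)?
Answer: Rational(54947, 6615) ≈ 8.3064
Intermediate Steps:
Function('m')(o) = Mul(4, o) (Function('m')(o) = Mul(o, 4) = Mul(4, o))
Function('q')(s) = Mul(4, Pow(s, Rational(3, 2))) (Function('q')(s) = Mul(Mul(4, s), Pow(s, Rational(1, 2))) = Mul(4, Pow(s, Rational(3, 2))))
Function('j')(t) = 6615 (Function('j')(t) = Mul(Add(Mul(4, Pow(9, Rational(3, 2))), 27), Add(39, 10)) = Mul(Add(Mul(4, 27), 27), 49) = Mul(Add(108, 27), 49) = Mul(135, 49) = 6615)
Mul(54947, Pow(Function('j')(-198), -1)) = Mul(54947, Pow(6615, -1)) = Mul(54947, Rational(1, 6615)) = Rational(54947, 6615)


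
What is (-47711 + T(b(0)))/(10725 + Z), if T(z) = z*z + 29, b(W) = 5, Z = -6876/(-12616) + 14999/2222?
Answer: -83497303879/18803485691 ≈ -4.4405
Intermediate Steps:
Z = 12781616/1752047 (Z = -6876*(-1/12616) + 14999*(1/2222) = 1719/3154 + 14999/2222 = 12781616/1752047 ≈ 7.2952)
T(z) = 29 + z² (T(z) = z² + 29 = 29 + z²)
(-47711 + T(b(0)))/(10725 + Z) = (-47711 + (29 + 5²))/(10725 + 12781616/1752047) = (-47711 + (29 + 25))/(18803485691/1752047) = (-47711 + 54)*(1752047/18803485691) = -47657*1752047/18803485691 = -83497303879/18803485691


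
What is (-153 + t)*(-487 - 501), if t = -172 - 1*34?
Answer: 354692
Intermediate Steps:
t = -206 (t = -172 - 34 = -206)
(-153 + t)*(-487 - 501) = (-153 - 206)*(-487 - 501) = -359*(-988) = 354692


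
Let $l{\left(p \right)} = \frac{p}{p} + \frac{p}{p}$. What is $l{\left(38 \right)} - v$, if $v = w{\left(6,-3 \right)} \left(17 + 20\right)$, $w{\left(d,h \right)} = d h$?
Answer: $668$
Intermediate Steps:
$v = -666$ ($v = 6 \left(-3\right) \left(17 + 20\right) = \left(-18\right) 37 = -666$)
$l{\left(p \right)} = 2$ ($l{\left(p \right)} = 1 + 1 = 2$)
$l{\left(38 \right)} - v = 2 - -666 = 2 + 666 = 668$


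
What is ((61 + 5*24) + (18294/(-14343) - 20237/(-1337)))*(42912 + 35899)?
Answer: 14023716347344/913171 ≈ 1.5357e+7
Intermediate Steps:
((61 + 5*24) + (18294/(-14343) - 20237/(-1337)))*(42912 + 35899) = ((61 + 120) + (18294*(-1/14343) - 20237*(-1/1337)))*78811 = (181 + (-6098/4781 + 2891/191))*78811 = (181 + 12657153/913171)*78811 = (177941104/913171)*78811 = 14023716347344/913171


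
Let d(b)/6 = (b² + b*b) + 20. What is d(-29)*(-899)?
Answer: -9180588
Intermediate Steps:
d(b) = 120 + 12*b² (d(b) = 6*((b² + b*b) + 20) = 6*((b² + b²) + 20) = 6*(2*b² + 20) = 6*(20 + 2*b²) = 120 + 12*b²)
d(-29)*(-899) = (120 + 12*(-29)²)*(-899) = (120 + 12*841)*(-899) = (120 + 10092)*(-899) = 10212*(-899) = -9180588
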